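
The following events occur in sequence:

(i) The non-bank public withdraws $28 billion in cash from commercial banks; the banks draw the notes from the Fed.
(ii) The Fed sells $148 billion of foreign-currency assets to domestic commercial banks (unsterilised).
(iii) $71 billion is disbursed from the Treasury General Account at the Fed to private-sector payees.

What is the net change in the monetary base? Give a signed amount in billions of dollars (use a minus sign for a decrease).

Fed balance sheet:
  Assets:      Foreign assets −$148B
  Liabilities: Bank reserves −$105B, Currency in circulation +$28B, Government deposits −$71B
Commercial banking system:
  Assets:      Reserves at CB −$105B, Foreign assets +$148B
  Liabilities: Checkable deposits +$43B
Monetary base = currency + reserves: +$28B + (−$105B) = -$77 billion.

-$77 billion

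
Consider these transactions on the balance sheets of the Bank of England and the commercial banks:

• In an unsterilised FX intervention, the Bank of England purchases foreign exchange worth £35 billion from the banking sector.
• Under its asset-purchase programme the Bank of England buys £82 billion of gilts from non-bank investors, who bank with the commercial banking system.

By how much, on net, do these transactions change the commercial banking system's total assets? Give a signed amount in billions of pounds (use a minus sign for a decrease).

+£82 billion

Bank of England balance sheet:
  Assets:      Securities +£82B, Foreign assets +£35B
  Liabilities: Bank reserves +£117B
Commercial banking system:
  Assets:      Reserves at CB +£117B, Foreign assets −£35B
  Liabilities: Checkable deposits +£82B
Change in total bank assets = +£82 billion.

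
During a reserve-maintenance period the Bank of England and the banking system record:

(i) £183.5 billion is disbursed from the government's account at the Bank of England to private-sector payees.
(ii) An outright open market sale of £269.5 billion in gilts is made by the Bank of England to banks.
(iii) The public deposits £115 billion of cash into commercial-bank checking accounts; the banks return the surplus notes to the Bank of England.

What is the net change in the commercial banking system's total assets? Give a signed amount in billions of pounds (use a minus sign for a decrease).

Government spending £183.5 billion: bank balance sheets expand → +£183.5B.
OMO sale (to banks) £269.5 billion: just an asset swap on bank balance sheets → 0.
Currency deposit £115 billion: bank balance sheets expand → +£115B.
Net: 183.5 + 0 + 115 = +£298.5 billion.

+£298.5 billion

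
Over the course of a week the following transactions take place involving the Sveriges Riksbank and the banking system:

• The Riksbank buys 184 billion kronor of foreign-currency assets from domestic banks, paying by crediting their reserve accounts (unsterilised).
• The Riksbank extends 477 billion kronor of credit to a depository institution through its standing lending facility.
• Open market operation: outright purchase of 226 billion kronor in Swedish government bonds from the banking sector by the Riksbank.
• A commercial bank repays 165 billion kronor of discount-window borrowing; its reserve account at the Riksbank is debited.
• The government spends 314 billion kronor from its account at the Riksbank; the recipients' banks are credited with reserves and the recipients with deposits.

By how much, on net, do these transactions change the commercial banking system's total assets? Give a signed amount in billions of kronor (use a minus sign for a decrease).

+626 billion

FX purchase 184 billion kronor: just an asset swap on bank balance sheets → 0.
Discount-window loan 477 billion kronor: bank balance sheets expand → +477B.
OMO purchase (from banks) 226 billion kronor: just an asset swap on bank balance sheets → 0.
Discount-window repayment 165 billion kronor: bank balance sheets shrink → −165B.
Government spending 314 billion kronor: bank balance sheets expand → +314B.
Net: 0 + 477 + 0 − 165 + 314 = +626 billion.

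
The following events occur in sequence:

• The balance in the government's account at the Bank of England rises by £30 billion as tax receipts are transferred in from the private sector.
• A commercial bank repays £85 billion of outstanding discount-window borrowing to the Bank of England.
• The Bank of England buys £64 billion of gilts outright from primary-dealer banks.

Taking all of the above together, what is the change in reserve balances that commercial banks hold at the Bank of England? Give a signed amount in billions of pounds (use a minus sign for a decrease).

Government account inflow £30 billion: funds move from bank reserves into the government account → −£30B.
Discount-window repayment £85 billion: repayment is debited from reserves → −£85B.
OMO purchase (from banks) £64 billion: the Bank of England pays by crediting reserve accounts → +£64B.
Net: −30 − 85 + 64 = -£51 billion.

-£51 billion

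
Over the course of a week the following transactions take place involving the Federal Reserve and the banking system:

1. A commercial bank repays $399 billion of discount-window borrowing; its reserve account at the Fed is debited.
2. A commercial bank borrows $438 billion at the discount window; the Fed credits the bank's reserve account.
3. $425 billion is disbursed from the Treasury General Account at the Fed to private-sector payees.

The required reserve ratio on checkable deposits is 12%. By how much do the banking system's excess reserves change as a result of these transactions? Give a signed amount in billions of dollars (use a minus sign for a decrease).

Discount-window repayment $399 billion: reserves −$399B, deposits 0.
Discount-window loan $438 billion: reserves +$438B, deposits 0.
Government spending $425 billion: reserves +$425B, deposits +$425B.
Totals: Δreserves = +$464B, Δdeposits = +$425B.
Δrequired reserves = 12% × +$425B = +$51B.
Δexcess reserves = Δreserves − Δrequired = +$464B − (+$51B) = +$413 billion.

+$413 billion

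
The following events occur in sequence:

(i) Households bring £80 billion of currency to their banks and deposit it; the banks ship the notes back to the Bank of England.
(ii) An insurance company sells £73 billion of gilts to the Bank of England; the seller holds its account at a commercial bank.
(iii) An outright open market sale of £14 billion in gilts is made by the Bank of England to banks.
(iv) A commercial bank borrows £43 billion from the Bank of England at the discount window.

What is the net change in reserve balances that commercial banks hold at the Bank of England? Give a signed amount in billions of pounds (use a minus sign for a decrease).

+£182 billion

Currency deposit £80 billion: returned notes are swapped for reserve credit → +£80B.
Asset purchase (from non-banks) £73 billion: the Bank of England pays by crediting reserve accounts → +£73B.
OMO sale (to banks) £14 billion: the buying banks pay out of their reserve balances → −£14B.
Discount-window loan £43 billion: the loan is credited to the bank's reserve account → +£43B.
Net: 80 + 73 − 14 + 43 = +£182 billion.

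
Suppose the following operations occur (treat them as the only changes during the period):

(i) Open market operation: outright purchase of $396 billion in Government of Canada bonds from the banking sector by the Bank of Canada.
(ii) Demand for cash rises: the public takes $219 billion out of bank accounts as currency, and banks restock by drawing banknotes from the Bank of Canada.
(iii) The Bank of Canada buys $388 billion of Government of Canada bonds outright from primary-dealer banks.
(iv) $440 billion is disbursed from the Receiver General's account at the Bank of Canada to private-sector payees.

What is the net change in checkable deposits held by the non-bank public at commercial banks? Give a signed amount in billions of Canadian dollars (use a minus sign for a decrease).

OMO purchase (from banks) $396 billion: the counterparty is a bank, so public deposits are unchanged → 0.
Currency withdrawal $219 billion: non-bank counterparties' bank balances fall → −$219B.
OMO purchase (from banks) $388 billion: the counterparty is a bank, so public deposits are unchanged → 0.
Government spending $440 billion: non-bank counterparties' bank balances rise → +$440B.
Net: 0 − 219 + 0 + 440 = +$221 billion.

+$221 billion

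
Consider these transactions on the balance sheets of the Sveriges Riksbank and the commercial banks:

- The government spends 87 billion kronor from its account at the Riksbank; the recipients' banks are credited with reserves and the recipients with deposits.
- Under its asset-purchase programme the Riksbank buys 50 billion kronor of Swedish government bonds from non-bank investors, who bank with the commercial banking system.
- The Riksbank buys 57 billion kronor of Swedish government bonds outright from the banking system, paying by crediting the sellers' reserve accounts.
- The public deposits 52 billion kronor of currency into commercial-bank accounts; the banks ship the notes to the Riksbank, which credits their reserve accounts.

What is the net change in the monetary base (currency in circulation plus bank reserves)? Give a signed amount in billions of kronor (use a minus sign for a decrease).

Riksbank balance sheet:
  Assets:      Securities +107B
  Liabilities: Bank reserves +246B, Currency in circulation −52B, Government deposits −87B
Commercial banking system:
  Assets:      Reserves at CB +246B, Securities −57B
  Liabilities: Checkable deposits +189B
Monetary base = currency + reserves: −52B + (+246B) = +194 billion.

+194 billion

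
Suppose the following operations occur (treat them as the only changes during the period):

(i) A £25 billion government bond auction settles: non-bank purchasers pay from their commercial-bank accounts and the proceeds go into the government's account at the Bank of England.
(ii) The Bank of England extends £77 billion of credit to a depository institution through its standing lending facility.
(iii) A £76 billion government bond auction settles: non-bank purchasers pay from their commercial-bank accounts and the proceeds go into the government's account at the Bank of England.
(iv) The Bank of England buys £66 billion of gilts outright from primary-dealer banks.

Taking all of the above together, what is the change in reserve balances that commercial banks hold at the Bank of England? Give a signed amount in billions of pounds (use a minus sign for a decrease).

+£42 billion

Government account inflow £25 billion: funds move from bank reserves into the government account → −£25B.
Discount-window loan £77 billion: the loan is credited to the bank's reserve account → +£77B.
Government account inflow £76 billion: funds move from bank reserves into the government account → −£76B.
OMO purchase (from banks) £66 billion: the Bank of England pays by crediting reserve accounts → +£66B.
Net: −25 + 77 − 76 + 66 = +£42 billion.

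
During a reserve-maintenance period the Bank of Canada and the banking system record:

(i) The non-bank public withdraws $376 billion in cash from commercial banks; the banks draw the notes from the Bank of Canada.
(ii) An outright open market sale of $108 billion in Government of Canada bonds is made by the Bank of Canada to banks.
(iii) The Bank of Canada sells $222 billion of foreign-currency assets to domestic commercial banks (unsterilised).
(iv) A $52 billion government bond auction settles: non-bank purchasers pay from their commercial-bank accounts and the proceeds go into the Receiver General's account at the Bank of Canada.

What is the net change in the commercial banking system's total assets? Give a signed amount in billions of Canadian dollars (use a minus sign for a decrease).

-$428 billion

Bank of Canada balance sheet:
  Assets:      Securities −$108B, Foreign assets −$222B
  Liabilities: Bank reserves −$758B, Currency in circulation +$376B, Government deposits +$52B
Commercial banking system:
  Assets:      Reserves at CB −$758B, Securities +$108B, Foreign assets +$222B
  Liabilities: Checkable deposits −$428B
Change in total bank assets = -$428 billion.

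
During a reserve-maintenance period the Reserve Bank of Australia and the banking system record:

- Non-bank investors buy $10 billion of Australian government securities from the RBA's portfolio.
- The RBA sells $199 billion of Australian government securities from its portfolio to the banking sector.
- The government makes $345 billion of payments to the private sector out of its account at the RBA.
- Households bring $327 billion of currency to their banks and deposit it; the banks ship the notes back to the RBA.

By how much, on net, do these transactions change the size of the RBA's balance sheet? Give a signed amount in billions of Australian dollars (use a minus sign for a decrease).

RBA balance sheet:
  Assets:      Securities −$209B
  Liabilities: Bank reserves +$463B, Currency in circulation −$327B, Government deposits −$345B
Commercial banking system:
  Assets:      Reserves at CB +$463B, Securities +$199B
  Liabilities: Checkable deposits +$662B
Change in total RBA assets = -$209 billion.

-$209 billion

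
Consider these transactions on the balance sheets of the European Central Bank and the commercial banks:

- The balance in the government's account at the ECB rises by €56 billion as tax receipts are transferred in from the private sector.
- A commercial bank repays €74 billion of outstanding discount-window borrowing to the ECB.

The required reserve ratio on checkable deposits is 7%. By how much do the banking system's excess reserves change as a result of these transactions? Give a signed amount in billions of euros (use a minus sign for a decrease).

Government account inflow €56 billion: reserves −€56B, deposits −€56B.
Discount-window repayment €74 billion: reserves −€74B, deposits 0.
Totals: Δreserves = −€130B, Δdeposits = −€56B.
Δrequired reserves = 7% × −€56B = −€3.92B.
Δexcess reserves = Δreserves − Δrequired = −€130B − (−€3.92B) = -€126.08 billion.

-€126.08 billion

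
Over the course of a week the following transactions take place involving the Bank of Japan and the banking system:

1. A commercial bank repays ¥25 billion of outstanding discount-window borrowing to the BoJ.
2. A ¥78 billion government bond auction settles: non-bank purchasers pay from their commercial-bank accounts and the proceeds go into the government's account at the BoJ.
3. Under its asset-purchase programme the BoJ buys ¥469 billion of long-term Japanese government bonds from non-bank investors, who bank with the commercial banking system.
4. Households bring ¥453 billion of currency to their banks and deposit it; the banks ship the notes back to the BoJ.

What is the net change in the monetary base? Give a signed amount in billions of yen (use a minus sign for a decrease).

+¥366 billion

Discount-window repayment ¥25 billion: BoJ balance sheet contracts → −¥25B.
Government account inflow ¥78 billion: reserves shift to a non-base liability → −¥78B.
Asset purchase (from non-banks) ¥469 billion: BoJ balance sheet expands → +¥469B.
Currency deposit ¥453 billion: just a shift between currency and reserves — both are base money → 0.
Net: −25 − 78 + 469 + 0 = +¥366 billion.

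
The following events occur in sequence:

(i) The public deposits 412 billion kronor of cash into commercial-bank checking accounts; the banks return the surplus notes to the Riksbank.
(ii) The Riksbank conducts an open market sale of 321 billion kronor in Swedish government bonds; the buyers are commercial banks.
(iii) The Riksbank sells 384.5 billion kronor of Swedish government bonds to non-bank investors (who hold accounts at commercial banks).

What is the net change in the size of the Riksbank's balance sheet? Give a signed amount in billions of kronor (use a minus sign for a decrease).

Riksbank balance sheet:
  Assets:      Securities −705.5B
  Liabilities: Bank reserves −293.5B, Currency in circulation −412B
Commercial banking system:
  Assets:      Reserves at CB −293.5B, Securities +321B
  Liabilities: Checkable deposits +27.5B
Change in total Riksbank assets = -705.5 billion.

-705.5 billion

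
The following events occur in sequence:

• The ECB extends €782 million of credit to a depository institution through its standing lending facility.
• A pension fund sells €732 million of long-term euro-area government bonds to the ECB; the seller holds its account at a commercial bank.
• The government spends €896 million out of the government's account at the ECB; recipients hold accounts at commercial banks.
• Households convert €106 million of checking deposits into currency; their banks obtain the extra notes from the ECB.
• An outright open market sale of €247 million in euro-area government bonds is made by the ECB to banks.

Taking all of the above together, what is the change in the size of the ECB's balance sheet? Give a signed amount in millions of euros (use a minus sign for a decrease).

+€1267 million

Discount-window loan €782 million: an ECB asset is acquired → +€782M.
Asset purchase (from non-banks) €732 million: an ECB asset is acquired → +€732M.
Government spending €896 million: only the composition of liabilities changes → 0.
Currency withdrawal €106 million: only the composition of liabilities changes → 0.
OMO sale (to banks) €247 million: an ECB asset is shed → −€247M.
Net: 782 + 732 + 0 + 0 − 247 = +€1267 million.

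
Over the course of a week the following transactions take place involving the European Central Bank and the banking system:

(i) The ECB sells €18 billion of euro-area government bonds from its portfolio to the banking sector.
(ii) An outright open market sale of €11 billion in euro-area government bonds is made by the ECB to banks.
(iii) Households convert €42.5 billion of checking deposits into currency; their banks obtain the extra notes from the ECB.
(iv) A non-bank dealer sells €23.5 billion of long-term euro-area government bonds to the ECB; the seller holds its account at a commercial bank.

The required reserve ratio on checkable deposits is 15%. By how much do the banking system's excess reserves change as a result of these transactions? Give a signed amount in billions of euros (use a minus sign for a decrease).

OMO sale (to banks) €18 billion: reserves −€18B, deposits 0.
OMO sale (to banks) €11 billion: reserves −€11B, deposits 0.
Currency withdrawal €42.5 billion: reserves −€42.5B, deposits −€42.5B.
Asset purchase (from non-banks) €23.5 billion: reserves +€23.5B, deposits +€23.5B.
Totals: Δreserves = −€48B, Δdeposits = −€19B.
Δrequired reserves = 15% × −€19B = −€2.85B.
Δexcess reserves = Δreserves − Δrequired = −€48B − (−€2.85B) = -€45.15 billion.

-€45.15 billion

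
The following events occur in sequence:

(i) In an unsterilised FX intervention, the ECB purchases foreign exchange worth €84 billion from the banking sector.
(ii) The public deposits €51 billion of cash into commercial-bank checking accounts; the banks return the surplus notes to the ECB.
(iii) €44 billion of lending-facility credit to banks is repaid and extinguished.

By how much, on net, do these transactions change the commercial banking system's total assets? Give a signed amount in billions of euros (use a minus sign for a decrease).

+€7 billion

FX purchase €84 billion: just an asset swap on bank balance sheets → 0.
Currency deposit €51 billion: bank balance sheets expand → +€51B.
Discount-window repayment €44 billion: bank balance sheets shrink → −€44B.
Net: 0 + 51 − 44 = +€7 billion.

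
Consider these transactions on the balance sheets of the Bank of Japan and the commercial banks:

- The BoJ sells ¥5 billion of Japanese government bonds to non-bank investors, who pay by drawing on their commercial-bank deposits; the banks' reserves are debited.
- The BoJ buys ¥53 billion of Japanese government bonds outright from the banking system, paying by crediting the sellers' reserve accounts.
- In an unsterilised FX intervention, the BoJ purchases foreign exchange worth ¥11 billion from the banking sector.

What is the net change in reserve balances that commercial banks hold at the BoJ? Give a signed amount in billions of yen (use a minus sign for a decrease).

+¥59 billion

BoJ balance sheet:
  Assets:      Securities +¥48B, Foreign assets +¥11B
  Liabilities: Bank reserves +¥59B
Commercial banking system:
  Assets:      Reserves at CB +¥59B, Securities −¥53B, Foreign assets −¥11B
  Liabilities: Checkable deposits −¥5B
So the change in reserve balances that commercial banks hold at the BoJ is +¥59 billion.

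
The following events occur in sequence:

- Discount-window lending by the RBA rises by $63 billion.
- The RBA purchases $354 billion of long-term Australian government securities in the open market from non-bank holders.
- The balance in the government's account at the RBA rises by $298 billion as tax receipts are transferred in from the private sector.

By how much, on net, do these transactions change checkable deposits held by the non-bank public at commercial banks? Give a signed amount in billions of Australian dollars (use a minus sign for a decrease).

Discount-window loan $63 billion: the counterparty is a bank, so public deposits are unchanged → 0.
Asset purchase (from non-banks) $354 billion: non-bank counterparties' bank balances rise → +$354B.
Government account inflow $298 billion: non-bank counterparties' bank balances fall → −$298B.
Net: 0 + 354 − 298 = +$56 billion.

+$56 billion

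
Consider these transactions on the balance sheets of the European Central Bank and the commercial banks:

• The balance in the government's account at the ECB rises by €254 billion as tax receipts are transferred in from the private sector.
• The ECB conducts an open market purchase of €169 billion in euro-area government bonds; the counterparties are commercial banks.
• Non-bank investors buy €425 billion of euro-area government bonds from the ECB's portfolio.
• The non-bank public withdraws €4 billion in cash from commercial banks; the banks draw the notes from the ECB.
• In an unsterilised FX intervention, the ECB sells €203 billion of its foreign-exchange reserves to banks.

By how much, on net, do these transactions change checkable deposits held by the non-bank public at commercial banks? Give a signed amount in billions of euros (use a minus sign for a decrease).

ECB balance sheet:
  Assets:      Securities −€256B, Foreign assets −€203B
  Liabilities: Bank reserves −€717B, Currency in circulation +€4B, Government deposits +€254B
Commercial banking system:
  Assets:      Reserves at CB −€717B, Securities −€169B, Foreign assets +€203B
  Liabilities: Checkable deposits −€683B
So the change in checkable deposits held by the non-bank public at commercial banks is -€683 billion.

-€683 billion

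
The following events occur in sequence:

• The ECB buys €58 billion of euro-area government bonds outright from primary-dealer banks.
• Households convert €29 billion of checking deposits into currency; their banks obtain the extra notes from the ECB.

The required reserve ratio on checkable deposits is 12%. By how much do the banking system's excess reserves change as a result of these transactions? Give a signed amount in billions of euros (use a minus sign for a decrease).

OMO purchase (from banks) €58 billion: reserves +€58B, deposits 0.
Currency withdrawal €29 billion: reserves −€29B, deposits −€29B.
Totals: Δreserves = +€29B, Δdeposits = −€29B.
Δrequired reserves = 12% × −€29B = −€3.48B.
Δexcess reserves = Δreserves − Δrequired = +€29B − (−€3.48B) = +€32.48 billion.

+€32.48 billion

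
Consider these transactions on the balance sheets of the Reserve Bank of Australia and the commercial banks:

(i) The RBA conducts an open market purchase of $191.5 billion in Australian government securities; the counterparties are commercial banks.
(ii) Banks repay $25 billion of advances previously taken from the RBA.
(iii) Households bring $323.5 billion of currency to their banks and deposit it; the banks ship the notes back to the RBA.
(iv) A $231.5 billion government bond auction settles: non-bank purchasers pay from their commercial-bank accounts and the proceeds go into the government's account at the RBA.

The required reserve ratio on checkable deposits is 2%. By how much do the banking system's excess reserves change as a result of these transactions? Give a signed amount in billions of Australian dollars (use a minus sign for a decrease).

OMO purchase (from banks) $191.5 billion: reserves +$191.5B, deposits 0.
Discount-window repayment $25 billion: reserves −$25B, deposits 0.
Currency deposit $323.5 billion: reserves +$323.5B, deposits +$323.5B.
Government account inflow $231.5 billion: reserves −$231.5B, deposits −$231.5B.
Totals: Δreserves = +$258.5B, Δdeposits = +$92B.
Δrequired reserves = 2% × +$92B = +$1.84B.
Δexcess reserves = Δreserves − Δrequired = +$258.5B − (+$1.84B) = +$256.66 billion.

+$256.66 billion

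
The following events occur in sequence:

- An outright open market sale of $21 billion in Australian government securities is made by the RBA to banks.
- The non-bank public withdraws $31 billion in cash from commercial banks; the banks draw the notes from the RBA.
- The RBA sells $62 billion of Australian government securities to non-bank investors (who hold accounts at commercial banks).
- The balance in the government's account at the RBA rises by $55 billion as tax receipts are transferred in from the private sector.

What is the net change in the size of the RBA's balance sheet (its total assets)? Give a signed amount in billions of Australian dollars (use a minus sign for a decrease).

-$83 billion

RBA balance sheet:
  Assets:      Securities −$83B
  Liabilities: Bank reserves −$169B, Currency in circulation +$31B, Government deposits +$55B
Commercial banking system:
  Assets:      Reserves at CB −$169B, Securities +$21B
  Liabilities: Checkable deposits −$148B
Change in total RBA assets = -$83 billion.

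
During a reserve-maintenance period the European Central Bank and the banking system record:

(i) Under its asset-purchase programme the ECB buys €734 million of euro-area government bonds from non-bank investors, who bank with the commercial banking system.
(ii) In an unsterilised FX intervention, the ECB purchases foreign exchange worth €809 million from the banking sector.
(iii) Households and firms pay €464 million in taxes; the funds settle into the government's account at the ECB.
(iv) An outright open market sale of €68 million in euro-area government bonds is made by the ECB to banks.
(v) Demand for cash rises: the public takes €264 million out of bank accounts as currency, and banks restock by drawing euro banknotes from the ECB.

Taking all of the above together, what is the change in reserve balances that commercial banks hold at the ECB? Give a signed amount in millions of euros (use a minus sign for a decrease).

+€747 million

Asset purchase (from non-banks) €734 million: the ECB pays by crediting reserve accounts → +€734M.
FX purchase €809 million: the ECB pays by crediting reserve accounts → +€809M.
Government account inflow €464 million: funds move from bank reserves into the government account → −€464M.
OMO sale (to banks) €68 million: the buying banks pay out of their reserve balances → −€68M.
Currency withdrawal €264 million: banks swap reserves for currency → −€264M.
Net: 734 + 809 − 464 − 68 − 264 = +€747 million.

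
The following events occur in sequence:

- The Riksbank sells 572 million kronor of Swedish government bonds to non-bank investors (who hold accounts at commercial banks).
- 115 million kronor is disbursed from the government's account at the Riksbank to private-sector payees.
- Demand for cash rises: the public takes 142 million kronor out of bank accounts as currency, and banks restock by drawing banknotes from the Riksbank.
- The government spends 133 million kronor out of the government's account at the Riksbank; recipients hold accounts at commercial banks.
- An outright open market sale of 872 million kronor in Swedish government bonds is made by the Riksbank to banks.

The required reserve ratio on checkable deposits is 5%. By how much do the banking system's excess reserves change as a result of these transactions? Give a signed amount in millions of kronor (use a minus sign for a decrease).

Asset sale (to non-banks) 572 million kronor: reserves −572M, deposits −572M.
Government spending 115 million kronor: reserves +115M, deposits +115M.
Currency withdrawal 142 million kronor: reserves −142M, deposits −142M.
Government spending 133 million kronor: reserves +133M, deposits +133M.
OMO sale (to banks) 872 million kronor: reserves −872M, deposits 0.
Totals: Δreserves = −1338M, Δdeposits = −466M.
Δrequired reserves = 5% × −466M = −23.3M.
Δexcess reserves = Δreserves − Δrequired = −1338M − (−23.3M) = -1314.7 million.

-1314.7 million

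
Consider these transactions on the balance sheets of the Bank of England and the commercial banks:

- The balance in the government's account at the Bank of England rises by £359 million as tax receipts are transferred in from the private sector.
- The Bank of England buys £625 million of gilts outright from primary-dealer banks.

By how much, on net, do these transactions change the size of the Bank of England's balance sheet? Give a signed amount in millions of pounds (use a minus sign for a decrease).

+£625 million

Government account inflow £359 million: only the composition of liabilities changes → 0.
OMO purchase (from banks) £625 million: a Bank of England asset is acquired → +£625M.
Net: 0 + 625 = +£625 million.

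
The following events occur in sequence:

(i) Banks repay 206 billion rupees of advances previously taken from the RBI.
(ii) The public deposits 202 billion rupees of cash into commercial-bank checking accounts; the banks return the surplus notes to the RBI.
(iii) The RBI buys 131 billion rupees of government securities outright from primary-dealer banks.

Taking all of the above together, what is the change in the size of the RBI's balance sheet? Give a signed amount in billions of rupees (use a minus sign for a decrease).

RBI balance sheet:
  Assets:      Securities +131B, Loans to banks −206B
  Liabilities: Bank reserves +127B, Currency in circulation −202B
Change in total RBI assets = -75 billion.

-75 billion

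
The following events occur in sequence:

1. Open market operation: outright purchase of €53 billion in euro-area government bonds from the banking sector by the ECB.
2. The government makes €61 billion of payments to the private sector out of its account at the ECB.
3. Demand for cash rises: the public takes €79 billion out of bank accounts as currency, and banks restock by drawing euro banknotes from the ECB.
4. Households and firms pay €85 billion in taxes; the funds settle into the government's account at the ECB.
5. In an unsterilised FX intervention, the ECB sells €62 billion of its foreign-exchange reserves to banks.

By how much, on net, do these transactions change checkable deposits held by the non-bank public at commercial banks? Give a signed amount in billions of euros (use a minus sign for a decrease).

ECB balance sheet:
  Assets:      Securities +€53B, Foreign assets −€62B
  Liabilities: Bank reserves −€112B, Currency in circulation +€79B, Government deposits +€24B
Commercial banking system:
  Assets:      Reserves at CB −€112B, Securities −€53B, Foreign assets +€62B
  Liabilities: Checkable deposits −€103B
So the change in checkable deposits held by the non-bank public at commercial banks is -€103 billion.

-€103 billion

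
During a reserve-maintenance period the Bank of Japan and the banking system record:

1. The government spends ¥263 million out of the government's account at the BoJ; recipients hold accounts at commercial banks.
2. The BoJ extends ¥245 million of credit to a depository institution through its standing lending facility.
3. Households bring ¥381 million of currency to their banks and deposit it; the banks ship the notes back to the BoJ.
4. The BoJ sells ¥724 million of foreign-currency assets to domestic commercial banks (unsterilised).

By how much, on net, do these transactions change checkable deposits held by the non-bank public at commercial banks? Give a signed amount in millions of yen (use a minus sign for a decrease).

Government spending ¥263 million: non-bank counterparties' bank balances rise → +¥263M.
Discount-window loan ¥245 million: the counterparty is a bank, so public deposits are unchanged → 0.
Currency deposit ¥381 million: non-bank counterparties' bank balances rise → +¥381M.
FX sale ¥724 million: the counterparty is a bank, so public deposits are unchanged → 0.
Net: 263 + 0 + 381 + 0 = +¥644 million.

+¥644 million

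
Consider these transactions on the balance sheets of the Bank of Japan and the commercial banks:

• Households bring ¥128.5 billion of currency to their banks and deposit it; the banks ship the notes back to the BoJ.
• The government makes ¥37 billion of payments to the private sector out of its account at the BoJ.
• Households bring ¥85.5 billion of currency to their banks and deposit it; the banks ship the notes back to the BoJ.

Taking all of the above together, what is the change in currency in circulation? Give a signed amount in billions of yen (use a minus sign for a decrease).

BoJ balance sheet:
  Assets:      no change
  Liabilities: Bank reserves +¥251B, Currency in circulation −¥214B, Government deposits −¥37B
Commercial banking system:
  Assets:      Reserves at CB +¥251B
  Liabilities: Checkable deposits +¥251B
So the change in currency in circulation is -¥214 billion.

-¥214 billion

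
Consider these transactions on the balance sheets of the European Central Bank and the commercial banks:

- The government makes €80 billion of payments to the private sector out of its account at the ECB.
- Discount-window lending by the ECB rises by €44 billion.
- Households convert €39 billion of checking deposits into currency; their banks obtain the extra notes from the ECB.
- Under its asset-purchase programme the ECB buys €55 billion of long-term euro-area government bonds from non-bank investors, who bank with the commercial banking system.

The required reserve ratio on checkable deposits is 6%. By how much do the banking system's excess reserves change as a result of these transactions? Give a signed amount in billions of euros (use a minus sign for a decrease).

+€134.24 billion

Government spending €80 billion: reserves +€80B, deposits +€80B.
Discount-window loan €44 billion: reserves +€44B, deposits 0.
Currency withdrawal €39 billion: reserves −€39B, deposits −€39B.
Asset purchase (from non-banks) €55 billion: reserves +€55B, deposits +€55B.
Totals: Δreserves = +€140B, Δdeposits = +€96B.
Δrequired reserves = 6% × +€96B = +€5.76B.
Δexcess reserves = Δreserves − Δrequired = +€140B − (+€5.76B) = +€134.24 billion.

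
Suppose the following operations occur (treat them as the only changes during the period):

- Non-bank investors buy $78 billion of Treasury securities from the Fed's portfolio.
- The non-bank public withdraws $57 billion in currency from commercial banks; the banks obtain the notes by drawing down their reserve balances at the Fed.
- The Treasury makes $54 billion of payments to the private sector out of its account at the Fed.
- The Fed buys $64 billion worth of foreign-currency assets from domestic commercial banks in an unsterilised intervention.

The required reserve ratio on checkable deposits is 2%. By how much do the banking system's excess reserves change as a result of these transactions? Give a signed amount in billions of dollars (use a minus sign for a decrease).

-$15.38 billion

Asset sale (to non-banks) $78 billion: reserves −$78B, deposits −$78B.
Currency withdrawal $57 billion: reserves −$57B, deposits −$57B.
Government spending $54 billion: reserves +$54B, deposits +$54B.
FX purchase $64 billion: reserves +$64B, deposits 0.
Totals: Δreserves = −$17B, Δdeposits = −$81B.
Δrequired reserves = 2% × −$81B = −$1.62B.
Δexcess reserves = Δreserves − Δrequired = −$17B − (−$1.62B) = -$15.38 billion.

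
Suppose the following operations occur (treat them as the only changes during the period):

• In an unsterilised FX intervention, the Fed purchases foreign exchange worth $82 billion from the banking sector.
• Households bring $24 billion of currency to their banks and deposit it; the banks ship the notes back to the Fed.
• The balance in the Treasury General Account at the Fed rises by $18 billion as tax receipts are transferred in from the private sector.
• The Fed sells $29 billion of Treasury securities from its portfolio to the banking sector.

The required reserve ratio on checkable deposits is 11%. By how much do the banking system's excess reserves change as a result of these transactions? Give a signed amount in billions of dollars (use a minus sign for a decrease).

FX purchase $82 billion: reserves +$82B, deposits 0.
Currency deposit $24 billion: reserves +$24B, deposits +$24B.
Government account inflow $18 billion: reserves −$18B, deposits −$18B.
OMO sale (to banks) $29 billion: reserves −$29B, deposits 0.
Totals: Δreserves = +$59B, Δdeposits = +$6B.
Δrequired reserves = 11% × +$6B = +$0.66B.
Δexcess reserves = Δreserves − Δrequired = +$59B − (+$0.66B) = +$58.34 billion.

+$58.34 billion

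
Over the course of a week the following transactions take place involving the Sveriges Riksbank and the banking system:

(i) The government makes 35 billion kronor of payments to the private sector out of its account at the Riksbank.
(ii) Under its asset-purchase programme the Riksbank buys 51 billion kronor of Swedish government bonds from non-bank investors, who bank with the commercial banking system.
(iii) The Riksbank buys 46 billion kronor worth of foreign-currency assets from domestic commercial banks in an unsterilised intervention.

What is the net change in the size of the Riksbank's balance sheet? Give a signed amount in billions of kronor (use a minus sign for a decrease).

+97 billion

Government spending 35 billion kronor: only the composition of liabilities changes → 0.
Asset purchase (from non-banks) 51 billion kronor: a Riksbank asset is acquired → +51B.
FX purchase 46 billion kronor: a Riksbank asset is acquired → +46B.
Net: 0 + 51 + 46 = +97 billion.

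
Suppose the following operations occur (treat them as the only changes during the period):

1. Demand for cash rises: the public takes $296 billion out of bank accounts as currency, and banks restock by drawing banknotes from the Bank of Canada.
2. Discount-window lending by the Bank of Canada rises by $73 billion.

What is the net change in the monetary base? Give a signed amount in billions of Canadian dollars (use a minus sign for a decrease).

Currency withdrawal $296 billion: just a shift between currency and reserves — both are base money → 0.
Discount-window loan $73 billion: Bank of Canada balance sheet expands → +$73B.
Net: 0 + 73 = +$73 billion.

+$73 billion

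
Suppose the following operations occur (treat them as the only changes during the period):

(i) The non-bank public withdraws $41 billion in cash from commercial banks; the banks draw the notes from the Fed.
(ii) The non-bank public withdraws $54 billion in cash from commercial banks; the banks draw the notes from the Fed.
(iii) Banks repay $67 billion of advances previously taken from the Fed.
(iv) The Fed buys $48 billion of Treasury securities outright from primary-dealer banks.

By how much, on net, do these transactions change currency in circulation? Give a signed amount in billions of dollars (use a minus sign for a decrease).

+$95 billion

Fed balance sheet:
  Assets:      Securities +$48B, Loans to banks −$67B
  Liabilities: Bank reserves −$114B, Currency in circulation +$95B
Commercial banking system:
  Assets:      Reserves at CB −$114B, Securities −$48B
  Liabilities: Checkable deposits −$95B, Borrowings from CB −$67B
So the change in currency in circulation is +$95 billion.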